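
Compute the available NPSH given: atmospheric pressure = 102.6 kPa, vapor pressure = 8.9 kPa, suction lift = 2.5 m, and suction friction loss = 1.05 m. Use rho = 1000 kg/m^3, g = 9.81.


NPSHa = p_atm/(rho*g) - z_s - hf_s - p_vap/(rho*g).
p_atm/(rho*g) = 102.6*1000 / (1000*9.81) = 10.459 m.
p_vap/(rho*g) = 8.9*1000 / (1000*9.81) = 0.907 m.
NPSHa = 10.459 - 2.5 - 1.05 - 0.907
      = 6.0 m.

6.0


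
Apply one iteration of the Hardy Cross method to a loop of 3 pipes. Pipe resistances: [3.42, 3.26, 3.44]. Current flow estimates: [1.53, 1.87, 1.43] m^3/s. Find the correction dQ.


Numerator terms (r*Q*|Q|): 3.42*1.53*|1.53| = 8.0059; 3.26*1.87*|1.87| = 11.3999; 3.44*1.43*|1.43| = 7.0345.
Sum of numerator = 26.4402.
Denominator terms (r*|Q|): 3.42*|1.53| = 5.2326; 3.26*|1.87| = 6.0962; 3.44*|1.43| = 4.9192.
2 * sum of denominator = 2 * 16.248 = 32.496.
dQ = -26.4402 / 32.496 = -0.8136 m^3/s.

-0.8136


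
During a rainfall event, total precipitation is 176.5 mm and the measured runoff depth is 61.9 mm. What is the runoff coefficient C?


The runoff coefficient C = runoff depth / rainfall depth.
C = 61.9 / 176.5
  = 0.3507.

0.3507


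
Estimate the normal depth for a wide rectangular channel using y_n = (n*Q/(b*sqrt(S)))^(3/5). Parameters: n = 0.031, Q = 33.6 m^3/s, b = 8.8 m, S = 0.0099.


We use the wide-channel approximation y_n = (n*Q/(b*sqrt(S)))^(3/5).
sqrt(S) = sqrt(0.0099) = 0.099499.
Numerator: n*Q = 0.031 * 33.6 = 1.0416.
Denominator: b*sqrt(S) = 8.8 * 0.099499 = 0.875591.
arg = 1.1896.
y_n = 1.1896^(3/5) = 1.1098 m.

1.1098


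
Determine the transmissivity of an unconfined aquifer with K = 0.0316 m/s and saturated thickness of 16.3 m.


Transmissivity is defined as T = K * h.
T = 0.0316 * 16.3
  = 0.5151 m^2/s.

0.5151


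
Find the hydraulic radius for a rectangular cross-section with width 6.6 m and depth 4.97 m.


For a rectangular section:
Flow area A = b * y = 6.6 * 4.97 = 32.8 m^2.
Wetted perimeter P = b + 2y = 6.6 + 2*4.97 = 16.54 m.
Hydraulic radius R = A/P = 32.8 / 16.54 = 1.9832 m.

1.9832


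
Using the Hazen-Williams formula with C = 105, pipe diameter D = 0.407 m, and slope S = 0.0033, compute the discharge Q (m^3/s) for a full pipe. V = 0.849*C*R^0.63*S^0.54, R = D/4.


For a full circular pipe, R = D/4 = 0.407/4 = 0.1017 m.
V = 0.849 * 105 * 0.1017^0.63 * 0.0033^0.54
  = 0.849 * 105 * 0.236999 * 0.045709
  = 0.9657 m/s.
Pipe area A = pi*D^2/4 = pi*0.407^2/4 = 0.1301 m^2.
Q = A * V = 0.1301 * 0.9657 = 0.1256 m^3/s.

0.1256


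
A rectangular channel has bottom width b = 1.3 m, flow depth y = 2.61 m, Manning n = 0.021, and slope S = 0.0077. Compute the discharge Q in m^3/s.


For a rectangular channel, the cross-sectional area A = b * y = 1.3 * 2.61 = 3.39 m^2.
The wetted perimeter P = b + 2y = 1.3 + 2*2.61 = 6.52 m.
Hydraulic radius R = A/P = 3.39/6.52 = 0.5204 m.
Velocity V = (1/n)*R^(2/3)*S^(1/2) = (1/0.021)*0.5204^(2/3)*0.0077^(1/2) = 2.7034 m/s.
Discharge Q = A * V = 3.39 * 2.7034 = 9.173 m^3/s.

9.173


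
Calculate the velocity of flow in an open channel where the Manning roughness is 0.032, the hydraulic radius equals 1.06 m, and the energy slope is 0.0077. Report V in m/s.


Manning's equation gives V = (1/n) * R^(2/3) * S^(1/2).
First, compute R^(2/3) = 1.06^(2/3) = 1.0396.
Next, S^(1/2) = 0.0077^(1/2) = 0.08775.
Then 1/n = 1/0.032 = 31.25.
V = 31.25 * 1.0396 * 0.08775 = 2.8508 m/s.

2.8508


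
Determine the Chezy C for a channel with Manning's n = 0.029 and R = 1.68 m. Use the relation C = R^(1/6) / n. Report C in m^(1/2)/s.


The Chezy coefficient relates to Manning's n through C = R^(1/6) / n.
R^(1/6) = 1.68^(1/6) = 1.090314.
C = 1.090314 / 0.029 = 37.6 m^(1/2)/s.

37.6


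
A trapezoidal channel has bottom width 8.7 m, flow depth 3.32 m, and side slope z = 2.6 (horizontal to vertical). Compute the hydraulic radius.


For a trapezoidal section with side slope z:
A = (b + z*y)*y = (8.7 + 2.6*3.32)*3.32 = 57.542 m^2.
P = b + 2*y*sqrt(1 + z^2) = 8.7 + 2*3.32*sqrt(1 + 2.6^2) = 27.197 m.
R = A/P = 57.542 / 27.197 = 2.1158 m.

2.1158


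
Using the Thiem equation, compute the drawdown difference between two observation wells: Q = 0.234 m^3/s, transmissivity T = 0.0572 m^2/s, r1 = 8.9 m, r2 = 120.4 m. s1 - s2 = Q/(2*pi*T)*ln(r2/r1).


Thiem equation: s1 - s2 = Q/(2*pi*T) * ln(r2/r1).
ln(r2/r1) = ln(120.4/8.9) = 2.6048.
Q/(2*pi*T) = 0.234 / (2*pi*0.0572) = 0.234 / 0.3594 = 0.6511.
s1 - s2 = 0.6511 * 2.6048 = 1.6959 m.

1.6959


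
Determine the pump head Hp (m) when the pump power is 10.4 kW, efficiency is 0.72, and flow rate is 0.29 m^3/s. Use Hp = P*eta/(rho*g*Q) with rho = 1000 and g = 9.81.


Pump head formula: Hp = P * eta / (rho * g * Q).
Numerator: P * eta = 10.4 * 1000 * 0.72 = 7488.0 W.
Denominator: rho * g * Q = 1000 * 9.81 * 0.29 = 2844.9.
Hp = 7488.0 / 2844.9 = 2.63 m.

2.63


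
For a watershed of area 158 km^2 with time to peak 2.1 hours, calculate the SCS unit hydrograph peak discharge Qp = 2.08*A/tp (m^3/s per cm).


SCS formula: Qp = 2.08 * A / tp.
Qp = 2.08 * 158 / 2.1
   = 328.64 / 2.1
   = 156.5 m^3/s per cm.

156.5


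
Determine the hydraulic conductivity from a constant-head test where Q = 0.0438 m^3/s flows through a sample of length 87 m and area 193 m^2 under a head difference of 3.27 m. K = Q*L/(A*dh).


From K = Q*L / (A*dh):
Numerator: Q*L = 0.0438 * 87 = 3.8106.
Denominator: A*dh = 193 * 3.27 = 631.11.
K = 3.8106 / 631.11 = 0.006038 m/s.

0.006038


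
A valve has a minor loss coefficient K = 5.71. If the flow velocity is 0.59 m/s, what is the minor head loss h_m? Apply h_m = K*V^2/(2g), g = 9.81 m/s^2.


Minor loss formula: h_m = K * V^2/(2g).
V^2 = 0.59^2 = 0.3481.
V^2/(2g) = 0.3481 / 19.62 = 0.0177 m.
h_m = 5.71 * 0.0177 = 0.1013 m.

0.1013


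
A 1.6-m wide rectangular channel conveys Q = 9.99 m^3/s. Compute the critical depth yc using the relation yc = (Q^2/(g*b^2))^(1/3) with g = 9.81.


Using yc = (Q^2 / (g * b^2))^(1/3):
Q^2 = 9.99^2 = 99.8.
g * b^2 = 9.81 * 1.6^2 = 9.81 * 2.56 = 25.11.
Q^2 / (g*b^2) = 99.8 / 25.11 = 3.9745.
yc = 3.9745^(1/3) = 1.5839 m.

1.5839


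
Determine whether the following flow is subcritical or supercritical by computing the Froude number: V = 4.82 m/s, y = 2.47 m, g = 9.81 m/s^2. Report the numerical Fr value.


The Froude number is defined as Fr = V / sqrt(g*y).
g*y = 9.81 * 2.47 = 24.2307.
sqrt(g*y) = sqrt(24.2307) = 4.9225.
Fr = 4.82 / 4.9225 = 0.9792.
Since Fr < 1, the flow is subcritical.

0.9792


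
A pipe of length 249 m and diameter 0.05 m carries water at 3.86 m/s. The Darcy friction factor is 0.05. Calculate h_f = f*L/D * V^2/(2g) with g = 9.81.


Darcy-Weisbach equation: h_f = f * (L/D) * V^2/(2g).
f * L/D = 0.05 * 249/0.05 = 249.0.
V^2/(2g) = 3.86^2 / (2*9.81) = 14.8996 / 19.62 = 0.7594 m.
h_f = 249.0 * 0.7594 = 189.093 m.

189.093


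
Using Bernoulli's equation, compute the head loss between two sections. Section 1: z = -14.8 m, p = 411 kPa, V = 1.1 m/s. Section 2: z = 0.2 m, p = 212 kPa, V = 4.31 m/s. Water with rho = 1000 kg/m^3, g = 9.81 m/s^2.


Total head at each section: H = z + p/(rho*g) + V^2/(2g).
H1 = -14.8 + 411*1000/(1000*9.81) + 1.1^2/(2*9.81)
   = -14.8 + 41.896 + 0.0617
   = 27.158 m.
H2 = 0.2 + 212*1000/(1000*9.81) + 4.31^2/(2*9.81)
   = 0.2 + 21.611 + 0.9468
   = 22.757 m.
h_L = H1 - H2 = 27.158 - 22.757 = 4.4 m.

4.4


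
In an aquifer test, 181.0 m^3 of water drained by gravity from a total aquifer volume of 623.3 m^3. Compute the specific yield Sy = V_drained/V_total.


Specific yield Sy = Volume drained / Total volume.
Sy = 181.0 / 623.3
   = 0.2904.

0.2904


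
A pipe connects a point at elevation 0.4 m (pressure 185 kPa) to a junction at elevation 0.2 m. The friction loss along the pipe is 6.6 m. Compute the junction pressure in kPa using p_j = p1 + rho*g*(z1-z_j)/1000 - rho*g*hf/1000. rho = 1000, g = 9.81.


Junction pressure: p_j = p1 + rho*g*(z1 - z_j)/1000 - rho*g*hf/1000.
Elevation term = 1000*9.81*(0.4 - 0.2)/1000 = 1.962 kPa.
Friction term = 1000*9.81*6.6/1000 = 64.746 kPa.
p_j = 185 + 1.962 - 64.746 = 122.22 kPa.

122.22


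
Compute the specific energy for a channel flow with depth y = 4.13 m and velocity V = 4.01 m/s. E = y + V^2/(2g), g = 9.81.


Specific energy E = y + V^2/(2g).
Velocity head = V^2/(2g) = 4.01^2 / (2*9.81) = 16.0801 / 19.62 = 0.8196 m.
E = 4.13 + 0.8196 = 4.9496 m.

4.9496


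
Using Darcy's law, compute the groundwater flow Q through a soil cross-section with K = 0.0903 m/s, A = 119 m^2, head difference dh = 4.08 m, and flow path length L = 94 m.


Darcy's law: Q = K * A * i, where i = dh/L.
Hydraulic gradient i = 4.08 / 94 = 0.043404.
Q = 0.0903 * 119 * 0.043404
  = 0.4664 m^3/s.

0.4664


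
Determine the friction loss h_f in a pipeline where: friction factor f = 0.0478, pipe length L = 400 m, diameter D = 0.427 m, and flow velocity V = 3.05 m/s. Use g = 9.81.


Darcy-Weisbach equation: h_f = f * (L/D) * V^2/(2g).
f * L/D = 0.0478 * 400/0.427 = 44.7775.
V^2/(2g) = 3.05^2 / (2*9.81) = 9.3025 / 19.62 = 0.4741 m.
h_f = 44.7775 * 0.4741 = 21.231 m.

21.231


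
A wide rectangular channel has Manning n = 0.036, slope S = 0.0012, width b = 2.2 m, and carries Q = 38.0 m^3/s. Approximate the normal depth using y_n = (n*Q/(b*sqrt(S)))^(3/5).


We use the wide-channel approximation y_n = (n*Q/(b*sqrt(S)))^(3/5).
sqrt(S) = sqrt(0.0012) = 0.034641.
Numerator: n*Q = 0.036 * 38.0 = 1.368.
Denominator: b*sqrt(S) = 2.2 * 0.034641 = 0.07621.
arg = 17.9503.
y_n = 17.9503^(3/5) = 5.6551 m.

5.6551


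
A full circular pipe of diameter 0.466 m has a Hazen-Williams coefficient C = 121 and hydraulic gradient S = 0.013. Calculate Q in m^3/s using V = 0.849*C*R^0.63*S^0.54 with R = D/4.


For a full circular pipe, R = D/4 = 0.466/4 = 0.1165 m.
V = 0.849 * 121 * 0.1165^0.63 * 0.013^0.54
  = 0.849 * 121 * 0.258098 * 0.095836
  = 2.541 m/s.
Pipe area A = pi*D^2/4 = pi*0.466^2/4 = 0.1706 m^2.
Q = A * V = 0.1706 * 2.541 = 0.4334 m^3/s.

0.4334


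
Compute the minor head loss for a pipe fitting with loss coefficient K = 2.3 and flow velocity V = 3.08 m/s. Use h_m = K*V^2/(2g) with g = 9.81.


Minor loss formula: h_m = K * V^2/(2g).
V^2 = 3.08^2 = 9.4864.
V^2/(2g) = 9.4864 / 19.62 = 0.4835 m.
h_m = 2.3 * 0.4835 = 1.1121 m.

1.1121


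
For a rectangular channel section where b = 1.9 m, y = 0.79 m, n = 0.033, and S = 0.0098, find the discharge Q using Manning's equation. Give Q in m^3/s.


For a rectangular channel, the cross-sectional area A = b * y = 1.9 * 0.79 = 1.5 m^2.
The wetted perimeter P = b + 2y = 1.9 + 2*0.79 = 3.48 m.
Hydraulic radius R = A/P = 1.5/3.48 = 0.4313 m.
Velocity V = (1/n)*R^(2/3)*S^(1/2) = (1/0.033)*0.4313^(2/3)*0.0098^(1/2) = 1.7125 m/s.
Discharge Q = A * V = 1.5 * 1.7125 = 2.57 m^3/s.

2.57


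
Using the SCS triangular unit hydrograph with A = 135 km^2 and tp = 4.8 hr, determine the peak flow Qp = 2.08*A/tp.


SCS formula: Qp = 2.08 * A / tp.
Qp = 2.08 * 135 / 4.8
   = 280.8 / 4.8
   = 58.5 m^3/s per cm.

58.5


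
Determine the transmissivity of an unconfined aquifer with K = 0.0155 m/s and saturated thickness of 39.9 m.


Transmissivity is defined as T = K * h.
T = 0.0155 * 39.9
  = 0.6184 m^2/s.

0.6184


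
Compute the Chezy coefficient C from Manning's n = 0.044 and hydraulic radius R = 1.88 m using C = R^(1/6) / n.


The Chezy coefficient relates to Manning's n through C = R^(1/6) / n.
R^(1/6) = 1.88^(1/6) = 1.110946.
C = 1.110946 / 0.044 = 25.25 m^(1/2)/s.

25.25


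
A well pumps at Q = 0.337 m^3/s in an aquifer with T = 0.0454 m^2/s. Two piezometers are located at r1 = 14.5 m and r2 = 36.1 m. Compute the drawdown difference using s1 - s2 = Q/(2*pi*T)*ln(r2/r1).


Thiem equation: s1 - s2 = Q/(2*pi*T) * ln(r2/r1).
ln(r2/r1) = ln(36.1/14.5) = 0.9121.
Q/(2*pi*T) = 0.337 / (2*pi*0.0454) = 0.337 / 0.2853 = 1.1814.
s1 - s2 = 1.1814 * 0.9121 = 1.0776 m.

1.0776


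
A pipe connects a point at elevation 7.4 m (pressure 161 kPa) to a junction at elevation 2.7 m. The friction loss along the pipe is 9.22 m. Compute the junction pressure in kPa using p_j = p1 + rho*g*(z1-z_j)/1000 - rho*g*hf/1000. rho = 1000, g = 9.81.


Junction pressure: p_j = p1 + rho*g*(z1 - z_j)/1000 - rho*g*hf/1000.
Elevation term = 1000*9.81*(7.4 - 2.7)/1000 = 46.107 kPa.
Friction term = 1000*9.81*9.22/1000 = 90.448 kPa.
p_j = 161 + 46.107 - 90.448 = 116.66 kPa.

116.66


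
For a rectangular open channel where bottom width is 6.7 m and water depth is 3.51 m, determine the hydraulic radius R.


For a rectangular section:
Flow area A = b * y = 6.7 * 3.51 = 23.52 m^2.
Wetted perimeter P = b + 2y = 6.7 + 2*3.51 = 13.72 m.
Hydraulic radius R = A/P = 23.52 / 13.72 = 1.7141 m.

1.7141


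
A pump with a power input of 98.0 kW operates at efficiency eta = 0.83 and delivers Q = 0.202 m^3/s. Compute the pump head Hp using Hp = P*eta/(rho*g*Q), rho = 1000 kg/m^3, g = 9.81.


Pump head formula: Hp = P * eta / (rho * g * Q).
Numerator: P * eta = 98.0 * 1000 * 0.83 = 81340.0 W.
Denominator: rho * g * Q = 1000 * 9.81 * 0.202 = 1981.62.
Hp = 81340.0 / 1981.62 = 41.05 m.

41.05


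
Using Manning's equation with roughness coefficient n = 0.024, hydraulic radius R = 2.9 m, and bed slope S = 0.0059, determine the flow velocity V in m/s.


Manning's equation gives V = (1/n) * R^(2/3) * S^(1/2).
First, compute R^(2/3) = 2.9^(2/3) = 2.0336.
Next, S^(1/2) = 0.0059^(1/2) = 0.076811.
Then 1/n = 1/0.024 = 41.67.
V = 41.67 * 2.0336 * 0.076811 = 6.5085 m/s.

6.5085


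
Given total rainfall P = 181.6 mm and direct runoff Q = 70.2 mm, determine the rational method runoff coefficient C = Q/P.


The runoff coefficient C = runoff depth / rainfall depth.
C = 70.2 / 181.6
  = 0.3866.

0.3866


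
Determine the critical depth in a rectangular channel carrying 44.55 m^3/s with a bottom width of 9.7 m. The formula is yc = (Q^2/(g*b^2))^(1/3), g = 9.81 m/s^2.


Using yc = (Q^2 / (g * b^2))^(1/3):
Q^2 = 44.55^2 = 1984.7.
g * b^2 = 9.81 * 9.7^2 = 9.81 * 94.09 = 923.02.
Q^2 / (g*b^2) = 1984.7 / 923.02 = 2.1502.
yc = 2.1502^(1/3) = 1.2907 m.

1.2907


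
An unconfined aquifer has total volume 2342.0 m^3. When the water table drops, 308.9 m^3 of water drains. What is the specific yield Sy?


Specific yield Sy = Volume drained / Total volume.
Sy = 308.9 / 2342.0
   = 0.1319.

0.1319


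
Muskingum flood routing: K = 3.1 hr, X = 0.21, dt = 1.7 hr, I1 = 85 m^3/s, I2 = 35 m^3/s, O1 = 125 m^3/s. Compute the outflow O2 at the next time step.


Muskingum coefficients:
denom = 2*K*(1-X) + dt = 2*3.1*(1-0.21) + 1.7 = 6.598.
C0 = (dt - 2*K*X)/denom = (1.7 - 2*3.1*0.21)/6.598 = 0.0603.
C1 = (dt + 2*K*X)/denom = (1.7 + 2*3.1*0.21)/6.598 = 0.455.
C2 = (2*K*(1-X) - dt)/denom = 0.4847.
O2 = C0*I2 + C1*I1 + C2*O1
   = 0.0603*35 + 0.455*85 + 0.4847*125
   = 101.37 m^3/s.

101.37


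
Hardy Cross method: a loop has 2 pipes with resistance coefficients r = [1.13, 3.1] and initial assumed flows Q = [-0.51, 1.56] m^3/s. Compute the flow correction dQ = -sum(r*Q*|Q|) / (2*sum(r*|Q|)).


Numerator terms (r*Q*|Q|): 1.13*-0.51*|-0.51| = -0.2939; 3.1*1.56*|1.56| = 7.5442.
Sum of numerator = 7.2502.
Denominator terms (r*|Q|): 1.13*|-0.51| = 0.5763; 3.1*|1.56| = 4.836.
2 * sum of denominator = 2 * 5.4123 = 10.8246.
dQ = -7.2502 / 10.8246 = -0.6698 m^3/s.

-0.6698


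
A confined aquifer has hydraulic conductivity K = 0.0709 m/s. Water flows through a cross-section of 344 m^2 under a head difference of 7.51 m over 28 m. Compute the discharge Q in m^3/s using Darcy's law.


Darcy's law: Q = K * A * i, where i = dh/L.
Hydraulic gradient i = 7.51 / 28 = 0.268214.
Q = 0.0709 * 344 * 0.268214
  = 6.5416 m^3/s.

6.5416


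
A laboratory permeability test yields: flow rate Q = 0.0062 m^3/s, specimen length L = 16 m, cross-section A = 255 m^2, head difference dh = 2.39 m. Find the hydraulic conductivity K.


From K = Q*L / (A*dh):
Numerator: Q*L = 0.0062 * 16 = 0.0992.
Denominator: A*dh = 255 * 2.39 = 609.45.
K = 0.0992 / 609.45 = 0.000163 m/s.

0.000163


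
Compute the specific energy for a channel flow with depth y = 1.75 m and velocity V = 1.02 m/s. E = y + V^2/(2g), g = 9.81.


Specific energy E = y + V^2/(2g).
Velocity head = V^2/(2g) = 1.02^2 / (2*9.81) = 1.0404 / 19.62 = 0.053 m.
E = 1.75 + 0.053 = 1.803 m.

1.803


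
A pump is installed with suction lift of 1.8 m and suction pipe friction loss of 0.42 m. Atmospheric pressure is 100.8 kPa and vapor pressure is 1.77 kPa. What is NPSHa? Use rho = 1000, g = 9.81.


NPSHa = p_atm/(rho*g) - z_s - hf_s - p_vap/(rho*g).
p_atm/(rho*g) = 100.8*1000 / (1000*9.81) = 10.275 m.
p_vap/(rho*g) = 1.77*1000 / (1000*9.81) = 0.18 m.
NPSHa = 10.275 - 1.8 - 0.42 - 0.18
      = 7.87 m.

7.87


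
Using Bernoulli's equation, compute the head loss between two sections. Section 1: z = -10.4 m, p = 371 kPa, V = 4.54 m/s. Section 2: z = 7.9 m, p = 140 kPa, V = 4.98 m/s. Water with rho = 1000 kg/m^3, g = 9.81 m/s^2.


Total head at each section: H = z + p/(rho*g) + V^2/(2g).
H1 = -10.4 + 371*1000/(1000*9.81) + 4.54^2/(2*9.81)
   = -10.4 + 37.819 + 1.0505
   = 28.469 m.
H2 = 7.9 + 140*1000/(1000*9.81) + 4.98^2/(2*9.81)
   = 7.9 + 14.271 + 1.264
   = 23.435 m.
h_L = H1 - H2 = 28.469 - 23.435 = 5.034 m.

5.034


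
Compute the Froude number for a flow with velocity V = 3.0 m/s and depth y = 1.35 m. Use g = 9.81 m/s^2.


The Froude number is defined as Fr = V / sqrt(g*y).
g*y = 9.81 * 1.35 = 13.2435.
sqrt(g*y) = sqrt(13.2435) = 3.6392.
Fr = 3.0 / 3.6392 = 0.8244.

0.8244


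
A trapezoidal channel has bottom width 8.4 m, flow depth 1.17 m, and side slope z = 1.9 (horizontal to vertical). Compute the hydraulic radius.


For a trapezoidal section with side slope z:
A = (b + z*y)*y = (8.4 + 1.9*1.17)*1.17 = 12.429 m^2.
P = b + 2*y*sqrt(1 + z^2) = 8.4 + 2*1.17*sqrt(1 + 1.9^2) = 13.424 m.
R = A/P = 12.429 / 13.424 = 0.9259 m.

0.9259


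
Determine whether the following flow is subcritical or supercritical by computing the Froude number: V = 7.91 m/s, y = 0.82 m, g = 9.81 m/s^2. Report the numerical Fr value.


The Froude number is defined as Fr = V / sqrt(g*y).
g*y = 9.81 * 0.82 = 8.0442.
sqrt(g*y) = sqrt(8.0442) = 2.8362.
Fr = 7.91 / 2.8362 = 2.7889.
Since Fr > 1, the flow is supercritical.

2.7889


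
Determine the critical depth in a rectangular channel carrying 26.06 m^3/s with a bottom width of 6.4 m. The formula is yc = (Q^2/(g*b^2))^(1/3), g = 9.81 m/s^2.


Using yc = (Q^2 / (g * b^2))^(1/3):
Q^2 = 26.06^2 = 679.12.
g * b^2 = 9.81 * 6.4^2 = 9.81 * 40.96 = 401.82.
Q^2 / (g*b^2) = 679.12 / 401.82 = 1.6901.
yc = 1.6901^(1/3) = 1.1912 m.

1.1912


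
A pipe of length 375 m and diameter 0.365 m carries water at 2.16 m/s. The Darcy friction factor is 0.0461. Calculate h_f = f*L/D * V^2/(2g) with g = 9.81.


Darcy-Weisbach equation: h_f = f * (L/D) * V^2/(2g).
f * L/D = 0.0461 * 375/0.365 = 47.363.
V^2/(2g) = 2.16^2 / (2*9.81) = 4.6656 / 19.62 = 0.2378 m.
h_f = 47.363 * 0.2378 = 11.263 m.

11.263


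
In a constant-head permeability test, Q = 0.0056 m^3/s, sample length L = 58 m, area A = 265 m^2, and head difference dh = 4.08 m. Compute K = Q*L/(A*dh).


From K = Q*L / (A*dh):
Numerator: Q*L = 0.0056 * 58 = 0.3248.
Denominator: A*dh = 265 * 4.08 = 1081.2.
K = 0.3248 / 1081.2 = 0.0003 m/s.

0.0003


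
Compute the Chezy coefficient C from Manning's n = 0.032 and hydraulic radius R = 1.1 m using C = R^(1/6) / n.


The Chezy coefficient relates to Manning's n through C = R^(1/6) / n.
R^(1/6) = 1.1^(1/6) = 1.016012.
C = 1.016012 / 0.032 = 31.75 m^(1/2)/s.

31.75


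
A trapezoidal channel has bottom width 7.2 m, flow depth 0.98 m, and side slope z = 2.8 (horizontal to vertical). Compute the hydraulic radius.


For a trapezoidal section with side slope z:
A = (b + z*y)*y = (7.2 + 2.8*0.98)*0.98 = 9.745 m^2.
P = b + 2*y*sqrt(1 + z^2) = 7.2 + 2*0.98*sqrt(1 + 2.8^2) = 13.027 m.
R = A/P = 9.745 / 13.027 = 0.748 m.

0.748


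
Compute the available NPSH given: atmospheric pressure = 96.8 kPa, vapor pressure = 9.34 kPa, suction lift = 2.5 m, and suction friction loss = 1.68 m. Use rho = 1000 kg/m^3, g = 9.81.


NPSHa = p_atm/(rho*g) - z_s - hf_s - p_vap/(rho*g).
p_atm/(rho*g) = 96.8*1000 / (1000*9.81) = 9.867 m.
p_vap/(rho*g) = 9.34*1000 / (1000*9.81) = 0.952 m.
NPSHa = 9.867 - 2.5 - 1.68 - 0.952
      = 4.74 m.

4.74


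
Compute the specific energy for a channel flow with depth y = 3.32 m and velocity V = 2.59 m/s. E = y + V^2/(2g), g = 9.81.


Specific energy E = y + V^2/(2g).
Velocity head = V^2/(2g) = 2.59^2 / (2*9.81) = 6.7081 / 19.62 = 0.3419 m.
E = 3.32 + 0.3419 = 3.6619 m.

3.6619


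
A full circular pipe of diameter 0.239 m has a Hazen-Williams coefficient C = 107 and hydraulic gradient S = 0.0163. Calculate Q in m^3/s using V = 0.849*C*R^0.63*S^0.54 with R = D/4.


For a full circular pipe, R = D/4 = 0.239/4 = 0.0597 m.
V = 0.849 * 107 * 0.0597^0.63 * 0.0163^0.54
  = 0.849 * 107 * 0.16947 * 0.108288
  = 1.6671 m/s.
Pipe area A = pi*D^2/4 = pi*0.239^2/4 = 0.0449 m^2.
Q = A * V = 0.0449 * 1.6671 = 0.0748 m^3/s.

0.0748


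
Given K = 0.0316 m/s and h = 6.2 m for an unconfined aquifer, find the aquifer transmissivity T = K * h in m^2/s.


Transmissivity is defined as T = K * h.
T = 0.0316 * 6.2
  = 0.1959 m^2/s.

0.1959


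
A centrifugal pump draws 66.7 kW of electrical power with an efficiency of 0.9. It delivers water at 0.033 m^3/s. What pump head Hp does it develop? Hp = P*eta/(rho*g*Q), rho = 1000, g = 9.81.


Pump head formula: Hp = P * eta / (rho * g * Q).
Numerator: P * eta = 66.7 * 1000 * 0.9 = 60030.0 W.
Denominator: rho * g * Q = 1000 * 9.81 * 0.033 = 323.73.
Hp = 60030.0 / 323.73 = 185.43 m.

185.43


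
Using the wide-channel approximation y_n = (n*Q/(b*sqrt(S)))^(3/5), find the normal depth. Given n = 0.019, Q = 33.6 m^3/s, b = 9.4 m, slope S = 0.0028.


We use the wide-channel approximation y_n = (n*Q/(b*sqrt(S)))^(3/5).
sqrt(S) = sqrt(0.0028) = 0.052915.
Numerator: n*Q = 0.019 * 33.6 = 0.6384.
Denominator: b*sqrt(S) = 9.4 * 0.052915 = 0.497401.
arg = 1.2835.
y_n = 1.2835^(3/5) = 1.1615 m.

1.1615


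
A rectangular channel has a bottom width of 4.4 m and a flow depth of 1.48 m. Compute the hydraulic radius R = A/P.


For a rectangular section:
Flow area A = b * y = 4.4 * 1.48 = 6.51 m^2.
Wetted perimeter P = b + 2y = 4.4 + 2*1.48 = 7.36 m.
Hydraulic radius R = A/P = 6.51 / 7.36 = 0.8848 m.

0.8848


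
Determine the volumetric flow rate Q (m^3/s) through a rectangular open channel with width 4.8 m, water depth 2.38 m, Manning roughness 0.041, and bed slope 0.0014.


For a rectangular channel, the cross-sectional area A = b * y = 4.8 * 2.38 = 11.42 m^2.
The wetted perimeter P = b + 2y = 4.8 + 2*2.38 = 9.56 m.
Hydraulic radius R = A/P = 11.42/9.56 = 1.195 m.
Velocity V = (1/n)*R^(2/3)*S^(1/2) = (1/0.041)*1.195^(2/3)*0.0014^(1/2) = 1.0277 m/s.
Discharge Q = A * V = 11.42 * 1.0277 = 11.74 m^3/s.

11.74


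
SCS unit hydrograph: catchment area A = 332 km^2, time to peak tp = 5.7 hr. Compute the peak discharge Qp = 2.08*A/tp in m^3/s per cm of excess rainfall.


SCS formula: Qp = 2.08 * A / tp.
Qp = 2.08 * 332 / 5.7
   = 690.56 / 5.7
   = 121.15 m^3/s per cm.

121.15


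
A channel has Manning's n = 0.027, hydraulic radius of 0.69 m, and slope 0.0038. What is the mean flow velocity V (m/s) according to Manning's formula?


Manning's equation gives V = (1/n) * R^(2/3) * S^(1/2).
First, compute R^(2/3) = 0.69^(2/3) = 0.7808.
Next, S^(1/2) = 0.0038^(1/2) = 0.061644.
Then 1/n = 1/0.027 = 37.04.
V = 37.04 * 0.7808 * 0.061644 = 1.7828 m/s.

1.7828


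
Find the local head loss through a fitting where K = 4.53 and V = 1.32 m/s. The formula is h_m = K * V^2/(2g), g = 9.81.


Minor loss formula: h_m = K * V^2/(2g).
V^2 = 1.32^2 = 1.7424.
V^2/(2g) = 1.7424 / 19.62 = 0.0888 m.
h_m = 4.53 * 0.0888 = 0.4023 m.

0.4023


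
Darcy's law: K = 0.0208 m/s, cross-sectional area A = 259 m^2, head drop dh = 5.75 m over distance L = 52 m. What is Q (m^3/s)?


Darcy's law: Q = K * A * i, where i = dh/L.
Hydraulic gradient i = 5.75 / 52 = 0.110577.
Q = 0.0208 * 259 * 0.110577
  = 0.5957 m^3/s.

0.5957


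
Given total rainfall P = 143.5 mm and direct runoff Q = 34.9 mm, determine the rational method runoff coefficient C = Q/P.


The runoff coefficient C = runoff depth / rainfall depth.
C = 34.9 / 143.5
  = 0.2432.

0.2432


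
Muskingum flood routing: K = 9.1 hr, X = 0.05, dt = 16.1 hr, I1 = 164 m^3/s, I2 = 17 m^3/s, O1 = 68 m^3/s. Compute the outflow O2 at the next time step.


Muskingum coefficients:
denom = 2*K*(1-X) + dt = 2*9.1*(1-0.05) + 16.1 = 33.39.
C0 = (dt - 2*K*X)/denom = (16.1 - 2*9.1*0.05)/33.39 = 0.4549.
C1 = (dt + 2*K*X)/denom = (16.1 + 2*9.1*0.05)/33.39 = 0.5094.
C2 = (2*K*(1-X) - dt)/denom = 0.0356.
O2 = C0*I2 + C1*I1 + C2*O1
   = 0.4549*17 + 0.5094*164 + 0.0356*68
   = 93.7 m^3/s.

93.7


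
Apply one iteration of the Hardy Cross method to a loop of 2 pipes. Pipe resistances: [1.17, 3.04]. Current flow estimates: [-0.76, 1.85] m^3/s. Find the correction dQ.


Numerator terms (r*Q*|Q|): 1.17*-0.76*|-0.76| = -0.6758; 3.04*1.85*|1.85| = 10.4044.
Sum of numerator = 9.7286.
Denominator terms (r*|Q|): 1.17*|-0.76| = 0.8892; 3.04*|1.85| = 5.624.
2 * sum of denominator = 2 * 6.5132 = 13.0264.
dQ = -9.7286 / 13.0264 = -0.7468 m^3/s.

-0.7468


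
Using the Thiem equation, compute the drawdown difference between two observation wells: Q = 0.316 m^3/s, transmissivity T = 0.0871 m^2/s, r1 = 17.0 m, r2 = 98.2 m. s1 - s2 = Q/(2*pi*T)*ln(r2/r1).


Thiem equation: s1 - s2 = Q/(2*pi*T) * ln(r2/r1).
ln(r2/r1) = ln(98.2/17.0) = 1.7538.
Q/(2*pi*T) = 0.316 / (2*pi*0.0871) = 0.316 / 0.5473 = 0.5774.
s1 - s2 = 0.5774 * 1.7538 = 1.0127 m.

1.0127


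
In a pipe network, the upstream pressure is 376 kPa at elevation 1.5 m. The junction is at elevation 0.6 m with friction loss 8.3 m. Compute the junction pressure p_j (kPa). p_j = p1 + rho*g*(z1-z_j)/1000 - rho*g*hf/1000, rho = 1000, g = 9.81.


Junction pressure: p_j = p1 + rho*g*(z1 - z_j)/1000 - rho*g*hf/1000.
Elevation term = 1000*9.81*(1.5 - 0.6)/1000 = 8.829 kPa.
Friction term = 1000*9.81*8.3/1000 = 81.423 kPa.
p_j = 376 + 8.829 - 81.423 = 303.41 kPa.

303.41


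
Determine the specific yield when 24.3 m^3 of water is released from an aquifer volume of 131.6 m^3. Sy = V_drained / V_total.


Specific yield Sy = Volume drained / Total volume.
Sy = 24.3 / 131.6
   = 0.1847.

0.1847


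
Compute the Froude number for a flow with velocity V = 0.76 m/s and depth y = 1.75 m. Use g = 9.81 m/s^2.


The Froude number is defined as Fr = V / sqrt(g*y).
g*y = 9.81 * 1.75 = 17.1675.
sqrt(g*y) = sqrt(17.1675) = 4.1434.
Fr = 0.76 / 4.1434 = 0.1834.

0.1834


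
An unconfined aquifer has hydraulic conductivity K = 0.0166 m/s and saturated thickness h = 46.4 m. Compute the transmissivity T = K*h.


Transmissivity is defined as T = K * h.
T = 0.0166 * 46.4
  = 0.7702 m^2/s.

0.7702


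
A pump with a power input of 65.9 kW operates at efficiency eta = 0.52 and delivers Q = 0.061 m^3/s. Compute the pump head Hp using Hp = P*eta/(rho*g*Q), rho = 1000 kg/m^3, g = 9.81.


Pump head formula: Hp = P * eta / (rho * g * Q).
Numerator: P * eta = 65.9 * 1000 * 0.52 = 34268.0 W.
Denominator: rho * g * Q = 1000 * 9.81 * 0.061 = 598.41.
Hp = 34268.0 / 598.41 = 57.27 m.

57.27


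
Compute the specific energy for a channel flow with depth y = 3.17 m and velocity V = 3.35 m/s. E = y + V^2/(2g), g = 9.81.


Specific energy E = y + V^2/(2g).
Velocity head = V^2/(2g) = 3.35^2 / (2*9.81) = 11.2225 / 19.62 = 0.572 m.
E = 3.17 + 0.572 = 3.742 m.

3.742


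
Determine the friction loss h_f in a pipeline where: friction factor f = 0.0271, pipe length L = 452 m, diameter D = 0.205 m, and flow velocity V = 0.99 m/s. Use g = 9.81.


Darcy-Weisbach equation: h_f = f * (L/D) * V^2/(2g).
f * L/D = 0.0271 * 452/0.205 = 59.7522.
V^2/(2g) = 0.99^2 / (2*9.81) = 0.9801 / 19.62 = 0.05 m.
h_f = 59.7522 * 0.05 = 2.985 m.

2.985


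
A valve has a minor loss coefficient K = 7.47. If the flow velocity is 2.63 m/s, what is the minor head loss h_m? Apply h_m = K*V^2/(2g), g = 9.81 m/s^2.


Minor loss formula: h_m = K * V^2/(2g).
V^2 = 2.63^2 = 6.9169.
V^2/(2g) = 6.9169 / 19.62 = 0.3525 m.
h_m = 7.47 * 0.3525 = 2.6335 m.

2.6335


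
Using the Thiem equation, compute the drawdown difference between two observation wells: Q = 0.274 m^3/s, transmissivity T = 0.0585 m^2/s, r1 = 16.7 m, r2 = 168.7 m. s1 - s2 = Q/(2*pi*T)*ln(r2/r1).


Thiem equation: s1 - s2 = Q/(2*pi*T) * ln(r2/r1).
ln(r2/r1) = ln(168.7/16.7) = 2.3127.
Q/(2*pi*T) = 0.274 / (2*pi*0.0585) = 0.274 / 0.3676 = 0.7454.
s1 - s2 = 0.7454 * 2.3127 = 1.724 m.

1.724


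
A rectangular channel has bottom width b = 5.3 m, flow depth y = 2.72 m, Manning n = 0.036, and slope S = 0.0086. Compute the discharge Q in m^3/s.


For a rectangular channel, the cross-sectional area A = b * y = 5.3 * 2.72 = 14.42 m^2.
The wetted perimeter P = b + 2y = 5.3 + 2*2.72 = 10.74 m.
Hydraulic radius R = A/P = 14.42/10.74 = 1.3423 m.
Velocity V = (1/n)*R^(2/3)*S^(1/2) = (1/0.036)*1.3423^(2/3)*0.0086^(1/2) = 3.1345 m/s.
Discharge Q = A * V = 14.42 * 3.1345 = 45.188 m^3/s.

45.188


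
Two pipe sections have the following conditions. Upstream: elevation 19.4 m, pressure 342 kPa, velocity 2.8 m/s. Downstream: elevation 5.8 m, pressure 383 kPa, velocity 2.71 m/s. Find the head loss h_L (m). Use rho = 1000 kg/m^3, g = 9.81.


Total head at each section: H = z + p/(rho*g) + V^2/(2g).
H1 = 19.4 + 342*1000/(1000*9.81) + 2.8^2/(2*9.81)
   = 19.4 + 34.862 + 0.3996
   = 54.662 m.
H2 = 5.8 + 383*1000/(1000*9.81) + 2.71^2/(2*9.81)
   = 5.8 + 39.042 + 0.3743
   = 45.216 m.
h_L = H1 - H2 = 54.662 - 45.216 = 9.446 m.

9.446


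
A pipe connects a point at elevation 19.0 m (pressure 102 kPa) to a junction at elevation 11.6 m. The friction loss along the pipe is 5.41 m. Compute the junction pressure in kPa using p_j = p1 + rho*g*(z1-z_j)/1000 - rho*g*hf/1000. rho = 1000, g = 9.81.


Junction pressure: p_j = p1 + rho*g*(z1 - z_j)/1000 - rho*g*hf/1000.
Elevation term = 1000*9.81*(19.0 - 11.6)/1000 = 72.594 kPa.
Friction term = 1000*9.81*5.41/1000 = 53.072 kPa.
p_j = 102 + 72.594 - 53.072 = 121.52 kPa.

121.52


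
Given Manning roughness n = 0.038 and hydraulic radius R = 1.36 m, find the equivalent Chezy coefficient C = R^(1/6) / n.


The Chezy coefficient relates to Manning's n through C = R^(1/6) / n.
R^(1/6) = 1.36^(1/6) = 1.052583.
C = 1.052583 / 0.038 = 27.7 m^(1/2)/s.

27.7


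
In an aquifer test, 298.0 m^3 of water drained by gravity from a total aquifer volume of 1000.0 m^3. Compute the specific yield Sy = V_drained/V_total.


Specific yield Sy = Volume drained / Total volume.
Sy = 298.0 / 1000.0
   = 0.298.

0.298


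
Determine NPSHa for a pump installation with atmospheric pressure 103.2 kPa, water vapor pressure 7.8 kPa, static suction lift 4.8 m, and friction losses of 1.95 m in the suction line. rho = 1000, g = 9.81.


NPSHa = p_atm/(rho*g) - z_s - hf_s - p_vap/(rho*g).
p_atm/(rho*g) = 103.2*1000 / (1000*9.81) = 10.52 m.
p_vap/(rho*g) = 7.8*1000 / (1000*9.81) = 0.795 m.
NPSHa = 10.52 - 4.8 - 1.95 - 0.795
      = 2.97 m.

2.97


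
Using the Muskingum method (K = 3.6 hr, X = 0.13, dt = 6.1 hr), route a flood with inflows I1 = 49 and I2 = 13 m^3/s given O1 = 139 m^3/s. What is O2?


Muskingum coefficients:
denom = 2*K*(1-X) + dt = 2*3.6*(1-0.13) + 6.1 = 12.364.
C0 = (dt - 2*K*X)/denom = (6.1 - 2*3.6*0.13)/12.364 = 0.4177.
C1 = (dt + 2*K*X)/denom = (6.1 + 2*3.6*0.13)/12.364 = 0.5691.
C2 = (2*K*(1-X) - dt)/denom = 0.0133.
O2 = C0*I2 + C1*I1 + C2*O1
   = 0.4177*13 + 0.5691*49 + 0.0133*139
   = 35.16 m^3/s.

35.16


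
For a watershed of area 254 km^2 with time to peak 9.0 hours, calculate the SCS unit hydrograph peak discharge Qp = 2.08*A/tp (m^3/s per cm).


SCS formula: Qp = 2.08 * A / tp.
Qp = 2.08 * 254 / 9.0
   = 528.32 / 9.0
   = 58.7 m^3/s per cm.

58.7


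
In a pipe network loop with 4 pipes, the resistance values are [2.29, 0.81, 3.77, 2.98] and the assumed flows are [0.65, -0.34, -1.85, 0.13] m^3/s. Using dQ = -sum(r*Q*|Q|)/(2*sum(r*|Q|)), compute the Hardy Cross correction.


Numerator terms (r*Q*|Q|): 2.29*0.65*|0.65| = 0.9675; 0.81*-0.34*|-0.34| = -0.0936; 3.77*-1.85*|-1.85| = -12.9028; 2.98*0.13*|0.13| = 0.0504.
Sum of numerator = -11.9786.
Denominator terms (r*|Q|): 2.29*|0.65| = 1.4885; 0.81*|-0.34| = 0.2754; 3.77*|-1.85| = 6.9745; 2.98*|0.13| = 0.3874.
2 * sum of denominator = 2 * 9.1258 = 18.2516.
dQ = --11.9786 / 18.2516 = 0.6563 m^3/s.

0.6563


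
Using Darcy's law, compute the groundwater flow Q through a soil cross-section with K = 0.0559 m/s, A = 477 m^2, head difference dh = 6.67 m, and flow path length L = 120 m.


Darcy's law: Q = K * A * i, where i = dh/L.
Hydraulic gradient i = 6.67 / 120 = 0.055583.
Q = 0.0559 * 477 * 0.055583
  = 1.4821 m^3/s.

1.4821


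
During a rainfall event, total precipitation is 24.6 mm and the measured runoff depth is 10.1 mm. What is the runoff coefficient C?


The runoff coefficient C = runoff depth / rainfall depth.
C = 10.1 / 24.6
  = 0.4106.

0.4106


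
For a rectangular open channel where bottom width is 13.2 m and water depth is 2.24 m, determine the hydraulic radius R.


For a rectangular section:
Flow area A = b * y = 13.2 * 2.24 = 29.57 m^2.
Wetted perimeter P = b + 2y = 13.2 + 2*2.24 = 17.68 m.
Hydraulic radius R = A/P = 29.57 / 17.68 = 1.6724 m.

1.6724


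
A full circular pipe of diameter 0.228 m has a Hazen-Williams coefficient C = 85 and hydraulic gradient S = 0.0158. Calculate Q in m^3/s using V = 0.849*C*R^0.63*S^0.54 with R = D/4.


For a full circular pipe, R = D/4 = 0.228/4 = 0.057 m.
V = 0.849 * 85 * 0.057^0.63 * 0.0158^0.54
  = 0.849 * 85 * 0.164513 * 0.106482
  = 1.2642 m/s.
Pipe area A = pi*D^2/4 = pi*0.228^2/4 = 0.0408 m^2.
Q = A * V = 0.0408 * 1.2642 = 0.0516 m^3/s.

0.0516


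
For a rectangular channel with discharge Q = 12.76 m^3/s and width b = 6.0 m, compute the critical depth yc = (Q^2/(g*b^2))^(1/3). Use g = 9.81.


Using yc = (Q^2 / (g * b^2))^(1/3):
Q^2 = 12.76^2 = 162.82.
g * b^2 = 9.81 * 6.0^2 = 9.81 * 36.0 = 353.16.
Q^2 / (g*b^2) = 162.82 / 353.16 = 0.461.
yc = 0.461^(1/3) = 0.7725 m.

0.7725


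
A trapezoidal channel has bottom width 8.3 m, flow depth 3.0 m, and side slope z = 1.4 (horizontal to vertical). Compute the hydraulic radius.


For a trapezoidal section with side slope z:
A = (b + z*y)*y = (8.3 + 1.4*3.0)*3.0 = 37.5 m^2.
P = b + 2*y*sqrt(1 + z^2) = 8.3 + 2*3.0*sqrt(1 + 1.4^2) = 18.623 m.
R = A/P = 37.5 / 18.623 = 2.0137 m.

2.0137


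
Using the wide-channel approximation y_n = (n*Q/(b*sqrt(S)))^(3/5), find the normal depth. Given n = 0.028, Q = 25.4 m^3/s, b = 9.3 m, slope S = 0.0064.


We use the wide-channel approximation y_n = (n*Q/(b*sqrt(S)))^(3/5).
sqrt(S) = sqrt(0.0064) = 0.08.
Numerator: n*Q = 0.028 * 25.4 = 0.7112.
Denominator: b*sqrt(S) = 9.3 * 0.08 = 0.744.
arg = 0.9559.
y_n = 0.9559^(3/5) = 0.9733 m.

0.9733


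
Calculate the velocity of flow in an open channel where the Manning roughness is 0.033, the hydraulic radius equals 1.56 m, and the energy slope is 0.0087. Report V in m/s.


Manning's equation gives V = (1/n) * R^(2/3) * S^(1/2).
First, compute R^(2/3) = 1.56^(2/3) = 1.3451.
Next, S^(1/2) = 0.0087^(1/2) = 0.093274.
Then 1/n = 1/0.033 = 30.3.
V = 30.3 * 1.3451 * 0.093274 = 3.8019 m/s.

3.8019


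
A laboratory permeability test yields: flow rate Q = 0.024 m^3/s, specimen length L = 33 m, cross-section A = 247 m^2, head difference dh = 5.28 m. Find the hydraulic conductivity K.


From K = Q*L / (A*dh):
Numerator: Q*L = 0.024 * 33 = 0.792.
Denominator: A*dh = 247 * 5.28 = 1304.16.
K = 0.792 / 1304.16 = 0.000607 m/s.

0.000607


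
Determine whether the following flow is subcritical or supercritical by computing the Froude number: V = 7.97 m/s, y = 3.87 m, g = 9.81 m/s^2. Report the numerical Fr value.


The Froude number is defined as Fr = V / sqrt(g*y).
g*y = 9.81 * 3.87 = 37.9647.
sqrt(g*y) = sqrt(37.9647) = 6.1616.
Fr = 7.97 / 6.1616 = 1.2935.
Since Fr > 1, the flow is supercritical.

1.2935


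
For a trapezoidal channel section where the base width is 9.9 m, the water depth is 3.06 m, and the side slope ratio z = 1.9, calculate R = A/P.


For a trapezoidal section with side slope z:
A = (b + z*y)*y = (9.9 + 1.9*3.06)*3.06 = 48.085 m^2.
P = b + 2*y*sqrt(1 + z^2) = 9.9 + 2*3.06*sqrt(1 + 1.9^2) = 23.04 m.
R = A/P = 48.085 / 23.04 = 2.087 m.

2.087


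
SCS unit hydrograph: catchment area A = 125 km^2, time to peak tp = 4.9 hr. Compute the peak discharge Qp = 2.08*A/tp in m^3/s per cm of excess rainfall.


SCS formula: Qp = 2.08 * A / tp.
Qp = 2.08 * 125 / 4.9
   = 260.0 / 4.9
   = 53.06 m^3/s per cm.

53.06


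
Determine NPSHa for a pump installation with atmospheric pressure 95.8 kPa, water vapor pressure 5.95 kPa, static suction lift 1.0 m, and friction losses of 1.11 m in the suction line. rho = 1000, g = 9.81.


NPSHa = p_atm/(rho*g) - z_s - hf_s - p_vap/(rho*g).
p_atm/(rho*g) = 95.8*1000 / (1000*9.81) = 9.766 m.
p_vap/(rho*g) = 5.95*1000 / (1000*9.81) = 0.607 m.
NPSHa = 9.766 - 1.0 - 1.11 - 0.607
      = 7.05 m.

7.05


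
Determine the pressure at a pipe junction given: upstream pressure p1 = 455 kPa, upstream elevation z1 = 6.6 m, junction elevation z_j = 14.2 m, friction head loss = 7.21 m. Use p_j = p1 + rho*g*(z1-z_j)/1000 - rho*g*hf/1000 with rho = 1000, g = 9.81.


Junction pressure: p_j = p1 + rho*g*(z1 - z_j)/1000 - rho*g*hf/1000.
Elevation term = 1000*9.81*(6.6 - 14.2)/1000 = -74.556 kPa.
Friction term = 1000*9.81*7.21/1000 = 70.73 kPa.
p_j = 455 + -74.556 - 70.73 = 309.71 kPa.

309.71


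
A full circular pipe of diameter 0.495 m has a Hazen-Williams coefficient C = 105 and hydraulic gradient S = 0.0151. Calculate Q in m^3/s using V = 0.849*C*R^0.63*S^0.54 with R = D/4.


For a full circular pipe, R = D/4 = 0.495/4 = 0.1237 m.
V = 0.849 * 105 * 0.1237^0.63 * 0.0151^0.54
  = 0.849 * 105 * 0.268104 * 0.103908
  = 2.4834 m/s.
Pipe area A = pi*D^2/4 = pi*0.495^2/4 = 0.1924 m^2.
Q = A * V = 0.1924 * 2.4834 = 0.4779 m^3/s.

0.4779


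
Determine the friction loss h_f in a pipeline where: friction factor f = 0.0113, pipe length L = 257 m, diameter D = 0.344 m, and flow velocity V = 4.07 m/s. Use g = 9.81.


Darcy-Weisbach equation: h_f = f * (L/D) * V^2/(2g).
f * L/D = 0.0113 * 257/0.344 = 8.4422.
V^2/(2g) = 4.07^2 / (2*9.81) = 16.5649 / 19.62 = 0.8443 m.
h_f = 8.4422 * 0.8443 = 7.128 m.

7.128


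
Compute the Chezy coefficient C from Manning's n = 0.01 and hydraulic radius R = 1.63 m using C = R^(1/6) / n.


The Chezy coefficient relates to Manning's n through C = R^(1/6) / n.
R^(1/6) = 1.63^(1/6) = 1.084837.
C = 1.084837 / 0.01 = 108.48 m^(1/2)/s.

108.48


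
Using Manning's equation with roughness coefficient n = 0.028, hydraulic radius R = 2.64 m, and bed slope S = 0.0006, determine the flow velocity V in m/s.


Manning's equation gives V = (1/n) * R^(2/3) * S^(1/2).
First, compute R^(2/3) = 2.64^(2/3) = 1.9102.
Next, S^(1/2) = 0.0006^(1/2) = 0.024495.
Then 1/n = 1/0.028 = 35.71.
V = 35.71 * 1.9102 * 0.024495 = 1.671 m/s.

1.671


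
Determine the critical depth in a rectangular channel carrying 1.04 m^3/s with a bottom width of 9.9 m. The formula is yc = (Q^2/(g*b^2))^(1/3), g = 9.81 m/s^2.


Using yc = (Q^2 / (g * b^2))^(1/3):
Q^2 = 1.04^2 = 1.08.
g * b^2 = 9.81 * 9.9^2 = 9.81 * 98.01 = 961.48.
Q^2 / (g*b^2) = 1.08 / 961.48 = 0.0011.
yc = 0.0011^(1/3) = 0.104 m.

0.104


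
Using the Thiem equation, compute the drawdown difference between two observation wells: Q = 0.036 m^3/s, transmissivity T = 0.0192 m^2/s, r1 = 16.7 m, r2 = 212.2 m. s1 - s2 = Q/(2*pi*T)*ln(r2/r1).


Thiem equation: s1 - s2 = Q/(2*pi*T) * ln(r2/r1).
ln(r2/r1) = ln(212.2/16.7) = 2.5421.
Q/(2*pi*T) = 0.036 / (2*pi*0.0192) = 0.036 / 0.1206 = 0.2984.
s1 - s2 = 0.2984 * 2.5421 = 0.7586 m.

0.7586


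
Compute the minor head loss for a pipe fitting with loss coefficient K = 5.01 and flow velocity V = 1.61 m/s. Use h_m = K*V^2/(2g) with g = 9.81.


Minor loss formula: h_m = K * V^2/(2g).
V^2 = 1.61^2 = 2.5921.
V^2/(2g) = 2.5921 / 19.62 = 0.1321 m.
h_m = 5.01 * 0.1321 = 0.6619 m.

0.6619
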